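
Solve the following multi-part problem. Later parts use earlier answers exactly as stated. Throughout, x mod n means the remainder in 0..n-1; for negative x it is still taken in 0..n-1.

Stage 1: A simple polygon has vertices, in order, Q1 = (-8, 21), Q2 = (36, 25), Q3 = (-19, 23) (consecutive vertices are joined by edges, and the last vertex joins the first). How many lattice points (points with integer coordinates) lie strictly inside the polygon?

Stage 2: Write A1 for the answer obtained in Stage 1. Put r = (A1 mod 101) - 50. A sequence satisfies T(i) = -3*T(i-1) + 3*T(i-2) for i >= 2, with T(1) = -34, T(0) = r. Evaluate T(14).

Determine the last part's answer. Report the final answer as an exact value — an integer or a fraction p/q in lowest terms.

Stage 1: cross terms: (-8*25 - 36*21)=-956, (36*23 - -19*25)=1303, (-19*21 - -8*23)=-215; twice the area = |132| = 132; area = 66; boundary points = 4 + 1 + 1 = 6; strictly interior points = area - boundary/2 + 1 = 64; answer 64
Stage 2: A1 = 64; r = 14; T(2) = -3*(-34) + 3*(14) = 144; iterating: T(2)=144, T(3)=-534, T(4)=2034, T(5)=-7704, T(6)=29214, T(7)=-110754, T(8)=419904, T(9)=-1591974, T(10)=6035634, T(11)=-22882824, T(12)=86755374, T(13)=-328914594, T(14)=1247009904; answer 1247009904

1247009904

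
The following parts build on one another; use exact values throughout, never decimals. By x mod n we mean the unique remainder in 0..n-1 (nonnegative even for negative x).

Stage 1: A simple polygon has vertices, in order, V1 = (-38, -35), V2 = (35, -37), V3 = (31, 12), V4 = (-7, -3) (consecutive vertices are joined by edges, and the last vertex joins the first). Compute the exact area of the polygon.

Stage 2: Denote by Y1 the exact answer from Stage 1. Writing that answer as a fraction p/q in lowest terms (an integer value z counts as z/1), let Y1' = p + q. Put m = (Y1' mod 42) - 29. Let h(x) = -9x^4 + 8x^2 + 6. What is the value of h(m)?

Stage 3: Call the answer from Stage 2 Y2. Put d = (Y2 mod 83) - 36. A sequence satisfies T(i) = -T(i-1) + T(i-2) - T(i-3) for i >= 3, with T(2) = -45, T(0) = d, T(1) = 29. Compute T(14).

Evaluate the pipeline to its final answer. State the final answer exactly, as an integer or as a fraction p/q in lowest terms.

Stage 1: cross terms: (-38*-37 - 35*-35)=2631, (35*12 - 31*-37)=1567, (31*-3 - -7*12)=-9, (-7*-35 - -38*-3)=131; twice the area = |4320| = 4320; area = 2160; answer 2160
Stage 2: Y1 = 2160; threaded value p + q = 2161; m = -10; -9*(-10)^4 + 8*(-10)^2 + 6 = (-90000) + (800) + (6) = -89194; answer -89194
Stage 3: Y2 = -89194; d = -5; T(3) = -1*(-45) + 1*(29) - 1*(-5) = 79; iterating: T(3)=79, T(4)=-153, T(5)=277, T(6)=-509, T(7)=939, T(8)=-1725, T(9)=3173, T(10)=-5837, T(11)=10735, T(12)=-19745, T(13)=36317, T(14)=-66797; answer -66797

-66797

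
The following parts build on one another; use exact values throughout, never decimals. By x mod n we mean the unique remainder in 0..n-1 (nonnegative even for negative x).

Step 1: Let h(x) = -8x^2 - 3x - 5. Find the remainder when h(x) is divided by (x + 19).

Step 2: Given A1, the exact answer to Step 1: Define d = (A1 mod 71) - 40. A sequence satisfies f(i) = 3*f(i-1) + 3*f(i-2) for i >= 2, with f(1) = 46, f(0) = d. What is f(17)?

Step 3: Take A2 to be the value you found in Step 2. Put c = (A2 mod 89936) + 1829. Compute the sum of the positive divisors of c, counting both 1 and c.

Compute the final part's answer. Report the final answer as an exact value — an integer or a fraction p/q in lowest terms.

51408

Step 1: remainder = value at the root: -8*(-19)^2 - 3*(-19)^1 - 5 = (-2888) + (57) + (-5) = -2836; answer -2836
Step 2: A1 = -2836; d = -36; f(2) = 3*(46) + 3*(-36) = 30; iterating: f(2)=30, f(3)=228, f(4)=774, f(5)=3006, f(6)=11340, f(7)=43038, f(8)=163134, f(9)=618516, f(10)=2344950, f(11)=8890398, f(12)=33706044, f(13)=127789326, f(14)=484486110, f(15)=1836826308, f(16)=6963937254, f(17)=26402290686; answer 26402290686
Step 3: A2 = 26402290686; c = 50803; 50803 = 101 * 503; sigma = (1 + 101) * (1 + 503) = 102 * 504 = 51408; answer 51408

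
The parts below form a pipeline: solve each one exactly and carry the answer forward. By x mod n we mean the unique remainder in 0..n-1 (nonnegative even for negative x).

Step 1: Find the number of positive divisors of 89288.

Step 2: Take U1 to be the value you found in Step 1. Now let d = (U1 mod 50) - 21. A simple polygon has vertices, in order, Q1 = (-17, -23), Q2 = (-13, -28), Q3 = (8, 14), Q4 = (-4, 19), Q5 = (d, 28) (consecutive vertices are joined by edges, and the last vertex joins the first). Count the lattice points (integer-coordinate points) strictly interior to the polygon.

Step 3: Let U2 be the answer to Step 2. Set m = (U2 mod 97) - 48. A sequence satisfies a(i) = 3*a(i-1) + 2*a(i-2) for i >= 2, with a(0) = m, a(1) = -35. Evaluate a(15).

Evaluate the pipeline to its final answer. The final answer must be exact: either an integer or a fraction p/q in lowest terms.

Step 1: 89288 = 2^3 * 11161; number of divisors = (3+1) * (1+1) = 8; answer 8
Step 2: U1 = 8; d = -13; cross terms: (-17*-28 - -13*-23)=177, (-13*14 - 8*-28)=42, (8*19 - -4*14)=208, (-4*28 - -13*19)=135, (-13*-23 - -17*28)=775; twice the area = |1337| = 1337; area = 1337/2; boundary points = 1 + 21 + 1 + 9 + 1 = 33; strictly interior points = area - boundary/2 + 1 = 653; answer 653
Step 3: U2 = 653; m = 23; a(2) = 3*(-35) + 2*(23) = -59; iterating: a(2)=-59, a(3)=-247, a(4)=-859, a(5)=-3071, a(6)=-10931, a(7)=-38935, a(8)=-138667, a(9)=-493871, a(10)=-1758947, a(11)=-6264583, a(12)=-22311643, a(13)=-79464095, a(14)=-283015571, a(15)=-1007974903; answer -1007974903

-1007974903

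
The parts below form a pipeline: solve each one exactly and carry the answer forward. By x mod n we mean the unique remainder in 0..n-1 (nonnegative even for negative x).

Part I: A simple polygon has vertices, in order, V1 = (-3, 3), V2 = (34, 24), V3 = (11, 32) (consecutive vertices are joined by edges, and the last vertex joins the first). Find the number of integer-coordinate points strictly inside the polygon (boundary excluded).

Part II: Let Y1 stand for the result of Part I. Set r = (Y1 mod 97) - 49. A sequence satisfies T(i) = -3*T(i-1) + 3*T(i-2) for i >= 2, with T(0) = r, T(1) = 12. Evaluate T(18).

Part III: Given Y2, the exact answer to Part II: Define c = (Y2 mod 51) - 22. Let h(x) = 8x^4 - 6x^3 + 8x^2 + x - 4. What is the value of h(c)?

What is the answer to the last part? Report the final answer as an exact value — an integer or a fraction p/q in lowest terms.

110

Part I: cross terms: (-3*24 - 34*3)=-174, (34*32 - 11*24)=824, (11*3 - -3*32)=129; twice the area = |779| = 779; area = 779/2; boundary points = 1 + 1 + 1 = 3; strictly interior points = area - boundary/2 + 1 = 389; answer 389
Part II: Y1 = 389; r = -48; T(2) = -3*(12) + 3*(-48) = -180; iterating: T(2)=-180, T(3)=576, T(4)=-2268, T(5)=8532, T(6)=-32400, T(7)=122796, T(8)=-465588, T(9)=1765152, T(10)=-6692220, T(11)=25372116, T(12)=-96193008, T(13)=364695372, T(14)=-1382665140, T(15)=5242081536, T(16)=-19874240028, T(17)=75348964692, T(18)=-285669614160; answer -285669614160
Part III: Y2 = -285669614160; c = 2; 8*(2)^4 - 6*(2)^3 + 8*(2)^2 + 1*(2)^1 - 4 = (128) + (-48) + (32) + (2) + (-4) = 110; answer 110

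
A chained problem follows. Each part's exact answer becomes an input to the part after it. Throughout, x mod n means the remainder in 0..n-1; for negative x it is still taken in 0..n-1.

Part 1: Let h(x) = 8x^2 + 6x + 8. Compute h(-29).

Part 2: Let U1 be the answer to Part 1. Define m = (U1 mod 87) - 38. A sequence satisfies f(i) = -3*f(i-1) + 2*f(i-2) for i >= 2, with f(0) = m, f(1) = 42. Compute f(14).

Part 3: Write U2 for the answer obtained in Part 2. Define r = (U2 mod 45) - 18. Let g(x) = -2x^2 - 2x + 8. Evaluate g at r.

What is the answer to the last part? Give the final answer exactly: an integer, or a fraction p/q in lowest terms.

-1292

Part 1: 8*(-29)^2 + 6*(-29)^1 + 8 = (6728) + (-174) + (8) = 6562; answer 6562
Part 2: U1 = 6562; m = -1; f(2) = -3*(42) + 2*(-1) = -128; iterating: f(2)=-128, f(3)=468, f(4)=-1660, f(5)=5916, f(6)=-21068, f(7)=75036, f(8)=-267244, f(9)=951804, f(10)=-3389900, f(11)=12073308, f(12)=-42999724, f(13)=153145788, f(14)=-545436812; answer -545436812
Part 3: U2 = -545436812; r = 25; -2*(25)^2 - 2*(25)^1 + 8 = (-1250) + (-50) + (8) = -1292; answer -1292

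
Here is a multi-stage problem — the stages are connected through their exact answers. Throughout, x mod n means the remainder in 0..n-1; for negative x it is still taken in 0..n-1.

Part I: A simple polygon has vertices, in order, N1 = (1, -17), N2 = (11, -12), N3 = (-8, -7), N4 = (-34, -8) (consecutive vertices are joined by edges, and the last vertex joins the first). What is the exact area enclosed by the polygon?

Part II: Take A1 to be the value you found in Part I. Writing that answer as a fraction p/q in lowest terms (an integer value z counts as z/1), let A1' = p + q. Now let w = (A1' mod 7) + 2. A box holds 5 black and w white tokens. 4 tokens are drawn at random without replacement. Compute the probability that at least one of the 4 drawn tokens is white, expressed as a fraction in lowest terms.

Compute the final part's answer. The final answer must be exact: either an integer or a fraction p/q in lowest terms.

98/99

Part I: cross terms: (1*-12 - 11*-17)=175, (11*-7 - -8*-12)=-173, (-8*-8 - -34*-7)=-174, (-34*-17 - 1*-8)=586; twice the area = |414| = 414; area = 207; answer 207
Part II: A1 = 207; threaded value p + q = 208; w = 7; total draws C(12,4) = 495; complement C(5,4) = 5; favorable 495 - 5 = 490; P = 98/99; answer 98/99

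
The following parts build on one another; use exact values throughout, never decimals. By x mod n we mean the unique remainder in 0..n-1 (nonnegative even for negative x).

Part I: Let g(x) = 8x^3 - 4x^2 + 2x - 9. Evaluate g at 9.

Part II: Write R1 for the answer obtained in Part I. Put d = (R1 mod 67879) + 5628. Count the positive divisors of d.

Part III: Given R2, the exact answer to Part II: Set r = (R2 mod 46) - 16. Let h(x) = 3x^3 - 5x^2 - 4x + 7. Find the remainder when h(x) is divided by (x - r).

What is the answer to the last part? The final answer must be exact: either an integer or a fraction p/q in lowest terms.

-1817

Part I: 8*(9)^3 - 4*(9)^2 + 2*(9)^1 - 9 = (5832) + (-324) + (18) + (-9) = 5517; answer 5517
Part II: R1 = 5517; d = 11145; 11145 = 3 * 5 * 743; number of divisors = (1+1) * (1+1) * (1+1) = 8; answer 8
Part III: R2 = 8; r = -8; remainder = value at the root: 3*(-8)^3 - 5*(-8)^2 - 4*(-8)^1 + 7 = (-1536) + (-320) + (32) + (7) = -1817; answer -1817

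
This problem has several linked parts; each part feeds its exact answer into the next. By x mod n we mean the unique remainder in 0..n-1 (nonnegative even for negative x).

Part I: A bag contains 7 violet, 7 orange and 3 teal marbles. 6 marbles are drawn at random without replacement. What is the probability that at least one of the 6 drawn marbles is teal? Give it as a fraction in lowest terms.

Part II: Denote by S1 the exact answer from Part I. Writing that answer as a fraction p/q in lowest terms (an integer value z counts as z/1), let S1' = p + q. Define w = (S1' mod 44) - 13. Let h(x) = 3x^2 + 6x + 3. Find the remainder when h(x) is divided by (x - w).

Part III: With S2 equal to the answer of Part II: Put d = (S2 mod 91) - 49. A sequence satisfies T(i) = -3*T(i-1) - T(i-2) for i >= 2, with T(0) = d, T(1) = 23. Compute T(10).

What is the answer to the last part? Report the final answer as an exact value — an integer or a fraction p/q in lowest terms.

Part I: total draws C(17,6) = 12376; complement C(14,6) = 3003; favorable 12376 - 3003 = 9373; P = 103/136; answer 103/136
Part II: S1 = 103/136; threaded value p + q = 239; w = 6; remainder = value at the root: 3*(6)^2 + 6*(6)^1 + 3 = (108) + (36) + (3) = 147; answer 147
Part III: S2 = 147; d = 7; T(2) = -3*(23) - 1*(7) = -76; iterating: T(2)=-76, T(3)=205, T(4)=-539, T(5)=1412, T(6)=-3697, T(7)=9679, T(8)=-25340, T(9)=66341, T(10)=-173683; answer -173683

-173683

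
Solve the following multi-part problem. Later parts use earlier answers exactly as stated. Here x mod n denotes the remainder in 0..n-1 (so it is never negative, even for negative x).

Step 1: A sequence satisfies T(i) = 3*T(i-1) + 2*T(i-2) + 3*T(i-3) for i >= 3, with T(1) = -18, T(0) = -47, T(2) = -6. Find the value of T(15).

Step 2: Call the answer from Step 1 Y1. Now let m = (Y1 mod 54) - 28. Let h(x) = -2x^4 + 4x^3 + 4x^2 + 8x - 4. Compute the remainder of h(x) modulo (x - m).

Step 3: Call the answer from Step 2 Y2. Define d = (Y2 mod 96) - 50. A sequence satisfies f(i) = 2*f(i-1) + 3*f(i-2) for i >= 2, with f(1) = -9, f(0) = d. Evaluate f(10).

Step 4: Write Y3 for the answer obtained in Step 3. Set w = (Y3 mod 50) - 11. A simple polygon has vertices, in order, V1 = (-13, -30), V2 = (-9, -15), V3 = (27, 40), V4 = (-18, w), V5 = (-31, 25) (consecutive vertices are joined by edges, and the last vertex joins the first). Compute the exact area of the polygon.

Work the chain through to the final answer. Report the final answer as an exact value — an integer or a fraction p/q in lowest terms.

1205/2

Step 1: T(3) = 3*(-6) + 2*(-18) + 3*(-47) = -195; iterating: T(3)=-195, T(4)=-651, T(5)=-2361, T(6)=-8970, T(7)=-33585, T(8)=-125778, T(9)=-471414, T(10)=-1766553, T(11)=-6619821, T(12)=-24806811, T(13)=-92959734, T(14)=-348352287, T(15)=-1305396762; answer -1305396762
Step 2: Y1 = -1305396762; m = 20; remainder = value at the root: -2*(20)^4 + 4*(20)^3 + 4*(20)^2 + 8*(20)^1 - 4 = (-320000) + (32000) + (1600) + (160) + (-4) = -286244; answer -286244
Step 3: Y2 = -286244; d = -22; f(2) = 2*(-9) + 3*(-22) = -84; iterating: f(2)=-84, f(3)=-195, f(4)=-642, f(5)=-1869, f(6)=-5664, f(7)=-16935, f(8)=-50862, f(9)=-152529, f(10)=-457644; answer -457644
Step 4: Y3 = -457644; w = -5; cross terms: (-13*-15 - -9*-30)=-75, (-9*40 - 27*-15)=45, (27*-5 - -18*40)=585, (-18*25 - -31*-5)=-605, (-31*-30 - -13*25)=1255; twice the area = |1205| = 1205; area = 1205/2; answer 1205/2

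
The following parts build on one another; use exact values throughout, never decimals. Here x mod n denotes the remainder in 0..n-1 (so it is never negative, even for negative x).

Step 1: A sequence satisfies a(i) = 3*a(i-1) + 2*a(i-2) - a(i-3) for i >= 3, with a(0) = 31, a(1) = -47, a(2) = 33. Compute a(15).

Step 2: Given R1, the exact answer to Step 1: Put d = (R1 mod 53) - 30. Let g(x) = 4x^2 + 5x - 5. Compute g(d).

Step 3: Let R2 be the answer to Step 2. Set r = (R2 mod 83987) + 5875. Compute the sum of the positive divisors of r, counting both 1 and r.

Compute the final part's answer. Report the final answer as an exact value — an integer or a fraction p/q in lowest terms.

Step 1: a(3) = 3*(33) + 2*(-47) - 1*(31) = -26; iterating: a(3)=-26, a(4)=35, a(5)=20, a(6)=156, a(7)=473, a(8)=1711, a(9)=5923, a(10)=20718, a(11)=72289, a(12)=252380, a(13)=881000, a(14)=3075471, a(15)=10736033; answer 10736033
Step 2: R1 = 10736033; d = 5; 4*(5)^2 + 5*(5)^1 - 5 = (100) + (25) + (-5) = 120; answer 120
Step 3: R2 = 120; r = 5995; 5995 = 5 * 11 * 109; sigma = (1 + 5) * (1 + 11) * (1 + 109) = 6 * 12 * 110 = 7920; answer 7920

7920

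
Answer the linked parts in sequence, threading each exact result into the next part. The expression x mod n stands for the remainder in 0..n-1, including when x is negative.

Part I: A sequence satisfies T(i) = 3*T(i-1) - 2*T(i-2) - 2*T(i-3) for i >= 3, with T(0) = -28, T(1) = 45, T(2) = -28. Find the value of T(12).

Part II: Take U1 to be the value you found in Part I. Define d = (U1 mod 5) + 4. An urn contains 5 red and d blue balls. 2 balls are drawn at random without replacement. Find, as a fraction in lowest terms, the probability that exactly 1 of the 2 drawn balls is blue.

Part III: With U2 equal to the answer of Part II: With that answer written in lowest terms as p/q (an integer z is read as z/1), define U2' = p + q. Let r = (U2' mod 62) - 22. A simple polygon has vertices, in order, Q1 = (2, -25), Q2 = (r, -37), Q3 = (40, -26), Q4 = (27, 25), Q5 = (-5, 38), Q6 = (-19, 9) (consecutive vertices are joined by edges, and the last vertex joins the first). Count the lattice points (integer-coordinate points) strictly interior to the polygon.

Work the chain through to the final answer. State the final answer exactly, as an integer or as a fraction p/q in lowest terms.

2685

Part I: T(3) = 3*(-28) - 2*(45) - 2*(-28) = -118; iterating: T(3)=-118, T(4)=-388, T(5)=-872, T(6)=-1604, T(7)=-2292, T(8)=-1924, T(9)=2020, T(10)=14492, T(11)=43284, T(12)=96828; answer 96828
Part II: U1 = 96828; d = 7; total draws C(12,2) = 66; favorable C(7,1)*C(5,1) = 35; P = 35/66; answer 35/66
Part III: U2 = 35/66; threaded value p + q = 101; r = 17; cross terms: (2*-37 - 17*-25)=351, (17*-26 - 40*-37)=1038, (40*25 - 27*-26)=1702, (27*38 - -5*25)=1151, (-5*9 - -19*38)=677, (-19*-25 - 2*9)=457; twice the area = |5376| = 5376; area = 2688; boundary points = 3 + 1 + 1 + 1 + 1 + 1 = 8; strictly interior points = area - boundary/2 + 1 = 2685; answer 2685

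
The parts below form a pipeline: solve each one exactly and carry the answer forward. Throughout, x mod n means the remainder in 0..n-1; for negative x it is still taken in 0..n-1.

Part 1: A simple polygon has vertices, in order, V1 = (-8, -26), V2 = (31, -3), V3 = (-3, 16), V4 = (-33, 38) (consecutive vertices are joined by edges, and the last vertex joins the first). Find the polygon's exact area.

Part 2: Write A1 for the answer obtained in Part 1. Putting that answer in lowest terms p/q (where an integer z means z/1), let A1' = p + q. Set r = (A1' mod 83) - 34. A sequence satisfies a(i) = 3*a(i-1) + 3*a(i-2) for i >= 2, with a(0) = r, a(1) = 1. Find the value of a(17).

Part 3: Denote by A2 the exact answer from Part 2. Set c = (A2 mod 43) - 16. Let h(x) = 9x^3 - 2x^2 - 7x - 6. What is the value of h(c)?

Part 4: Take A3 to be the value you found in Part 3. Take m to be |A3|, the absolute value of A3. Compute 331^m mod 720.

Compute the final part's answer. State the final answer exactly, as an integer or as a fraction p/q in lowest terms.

601

Part 1: cross terms: (-8*-3 - 31*-26)=830, (31*16 - -3*-3)=487, (-3*38 - -33*16)=414, (-33*-26 - -8*38)=1162; twice the area = |2893| = 2893; area = 2893/2; answer 2893/2
Part 2: A1 = 2893/2; threaded value p + q = 2895; r = 39; a(2) = 3*(1) + 3*(39) = 120; iterating: a(2)=120, a(3)=363, a(4)=1449, a(5)=5436, a(6)=20655, a(7)=78273, a(8)=296784, a(9)=1125171, a(10)=4265865, a(11)=16173108, a(12)=61316919, a(13)=232470081, a(14)=881361000, a(15)=3341493243, a(16)=12668562729, a(17)=48030167916; answer 48030167916
Part 3: A2 = 48030167916; c = -7; 9*(-7)^3 - 2*(-7)^2 - 7*(-7)^1 - 6 = (-3087) + (-98) + (49) + (-6) = -3142; answer -3142
Part 4: A3 = -3142; m = 3142; squarings mod 720: 331^1=331, 331^2=121, 331^4=241, 331^8=481, 331^16=241, 331^32=481, 331^64=241, 331^128=481, 331^256=241, 331^512=481, 331^1024=241, 331^2048=481; 331^3142 = 331^2 * 331^4 * 331^64 * 331^1024 * 331^2048 = 601 (mod 720); answer 601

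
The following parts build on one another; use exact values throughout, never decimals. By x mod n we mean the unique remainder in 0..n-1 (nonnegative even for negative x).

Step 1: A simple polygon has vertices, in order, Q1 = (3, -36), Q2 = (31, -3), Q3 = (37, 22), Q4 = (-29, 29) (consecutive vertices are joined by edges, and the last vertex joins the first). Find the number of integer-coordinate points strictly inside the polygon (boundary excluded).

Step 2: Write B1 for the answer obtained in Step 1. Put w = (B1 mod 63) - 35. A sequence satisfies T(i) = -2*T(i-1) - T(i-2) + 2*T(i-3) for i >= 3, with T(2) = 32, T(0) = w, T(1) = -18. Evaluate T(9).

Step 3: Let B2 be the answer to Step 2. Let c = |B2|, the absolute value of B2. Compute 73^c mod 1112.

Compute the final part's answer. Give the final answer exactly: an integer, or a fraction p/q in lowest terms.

Step 1: cross terms: (3*-3 - 31*-36)=1107, (31*22 - 37*-3)=793, (37*29 - -29*22)=1711, (-29*-36 - 3*29)=957; twice the area = |4568| = 4568; area = 2284; boundary points = 1 + 1 + 1 + 1 = 4; strictly interior points = area - boundary/2 + 1 = 2283; answer 2283
Step 2: B1 = 2283; w = -20; T(3) = -2*(32) - 1*(-18) + 2*(-20) = -86; iterating: T(3)=-86, T(4)=104, T(5)=-58, T(6)=-160, T(7)=586, T(8)=-1128, T(9)=1350; answer 1350
Step 3: B2 = 1350; c = 1350; squarings mod 1112: 73^1=73, 73^2=881, 73^4=1097, 73^8=225, 73^16=585, 73^32=841, 73^64=49, 73^128=177, 73^256=193, 73^512=553, 73^1024=9; 73^1350 = 73^2 * 73^4 * 73^64 * 73^256 * 73^1024 = 801 (mod 1112); answer 801

801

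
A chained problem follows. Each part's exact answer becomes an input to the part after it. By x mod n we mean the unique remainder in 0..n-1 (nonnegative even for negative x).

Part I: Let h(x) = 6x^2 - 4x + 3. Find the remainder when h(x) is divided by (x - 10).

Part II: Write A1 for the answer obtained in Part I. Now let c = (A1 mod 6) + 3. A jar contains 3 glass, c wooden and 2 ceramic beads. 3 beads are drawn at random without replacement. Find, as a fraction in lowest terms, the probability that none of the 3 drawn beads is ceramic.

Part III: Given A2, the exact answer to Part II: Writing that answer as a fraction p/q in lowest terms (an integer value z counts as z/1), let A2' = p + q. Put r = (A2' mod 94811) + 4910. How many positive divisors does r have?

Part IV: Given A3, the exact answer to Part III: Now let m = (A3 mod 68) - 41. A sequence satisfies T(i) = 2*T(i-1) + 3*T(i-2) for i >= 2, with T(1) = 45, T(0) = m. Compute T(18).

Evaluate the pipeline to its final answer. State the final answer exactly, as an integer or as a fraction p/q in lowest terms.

Part I: remainder = value at the root: 6*(10)^2 - 4*(10)^1 + 3 = (600) + (-40) + (3) = 563; answer 563
Part II: A1 = 563; c = 8; total draws C(13,3) = 286; favorable C(11,3) = 165; P = 15/26; answer 15/26
Part III: A2 = 15/26; threaded value p + q = 41; r = 4951; 4951 is prime, so its only divisors are 1 and 4951; count = 2; answer 2
Part IV: A3 = 2; m = -39; T(2) = 2*(45) + 3*(-39) = -27; iterating: T(2)=-27, T(3)=81, T(4)=81, T(5)=405, T(6)=1053, T(7)=3321, T(8)=9801, T(9)=29565, T(10)=88533, T(11)=265761, T(12)=797121, T(13)=2391525, T(14)=7174413, T(15)=21523401, T(16)=64570041, T(17)=193710285, T(18)=581130693; answer 581130693

581130693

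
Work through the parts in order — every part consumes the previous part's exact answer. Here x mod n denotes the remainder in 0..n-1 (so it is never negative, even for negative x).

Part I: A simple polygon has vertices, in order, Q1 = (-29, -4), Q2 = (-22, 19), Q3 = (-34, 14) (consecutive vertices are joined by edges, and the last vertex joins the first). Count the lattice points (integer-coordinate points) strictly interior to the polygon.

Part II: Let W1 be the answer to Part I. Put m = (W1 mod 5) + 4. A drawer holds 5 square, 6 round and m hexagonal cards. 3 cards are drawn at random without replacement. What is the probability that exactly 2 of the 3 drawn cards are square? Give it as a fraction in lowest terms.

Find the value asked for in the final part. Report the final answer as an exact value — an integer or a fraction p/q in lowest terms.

20/91

Part I: cross terms: (-29*19 - -22*-4)=-639, (-22*14 - -34*19)=338, (-34*-4 - -29*14)=542; twice the area = |241| = 241; area = 241/2; boundary points = 1 + 1 + 1 = 3; strictly interior points = area - boundary/2 + 1 = 120; answer 120
Part II: W1 = 120; m = 4; total draws C(15,3) = 455; favorable C(5,2)*C(10,1) = 100; P = 20/91; answer 20/91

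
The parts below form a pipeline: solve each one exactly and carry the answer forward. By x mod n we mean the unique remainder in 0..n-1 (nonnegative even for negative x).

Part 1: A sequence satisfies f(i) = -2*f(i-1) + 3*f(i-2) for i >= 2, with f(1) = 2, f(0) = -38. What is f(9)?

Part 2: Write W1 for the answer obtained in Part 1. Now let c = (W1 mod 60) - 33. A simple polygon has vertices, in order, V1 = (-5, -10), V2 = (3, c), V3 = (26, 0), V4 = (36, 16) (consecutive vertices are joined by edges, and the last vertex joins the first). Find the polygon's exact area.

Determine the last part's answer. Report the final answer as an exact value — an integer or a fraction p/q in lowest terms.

Part 1: f(2) = -2*(2) + 3*(-38) = -118; iterating: f(2)=-118, f(3)=242, f(4)=-838, f(5)=2402, f(6)=-7318, f(7)=21842, f(8)=-65638, f(9)=196802; answer 196802
Part 2: W1 = 196802; c = -31; cross terms: (-5*-31 - 3*-10)=185, (3*0 - 26*-31)=806, (26*16 - 36*0)=416, (36*-10 - -5*16)=-280; twice the area = |1127| = 1127; area = 1127/2; answer 1127/2

1127/2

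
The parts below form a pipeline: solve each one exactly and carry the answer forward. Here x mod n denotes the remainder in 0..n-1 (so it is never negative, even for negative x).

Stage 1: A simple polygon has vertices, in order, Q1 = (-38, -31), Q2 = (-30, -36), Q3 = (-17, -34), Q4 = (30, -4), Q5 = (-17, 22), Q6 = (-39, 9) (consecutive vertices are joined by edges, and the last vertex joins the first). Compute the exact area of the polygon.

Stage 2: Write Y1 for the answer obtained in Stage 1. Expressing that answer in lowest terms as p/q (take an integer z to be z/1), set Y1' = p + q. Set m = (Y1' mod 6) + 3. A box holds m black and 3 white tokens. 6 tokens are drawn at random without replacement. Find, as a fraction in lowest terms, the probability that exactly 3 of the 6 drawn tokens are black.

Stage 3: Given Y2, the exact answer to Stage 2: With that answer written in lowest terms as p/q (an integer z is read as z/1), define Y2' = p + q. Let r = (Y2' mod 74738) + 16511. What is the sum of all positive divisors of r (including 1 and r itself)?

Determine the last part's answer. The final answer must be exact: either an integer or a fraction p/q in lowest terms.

33048

Stage 1: cross terms: (-38*-36 - -30*-31)=438, (-30*-34 - -17*-36)=408, (-17*-4 - 30*-34)=1088, (30*22 - -17*-4)=592, (-17*9 - -39*22)=705, (-39*-31 - -38*9)=1551; twice the area = |4782| = 4782; area = 2391; answer 2391
Stage 2: Y1 = 2391; threaded value p + q = 2392; m = 7; total draws C(10,6) = 210; favorable C(7,3)*C(3,3) = 35; P = 1/6; answer 1/6
Stage 3: Y2 = 1/6; threaded value p + q = 7; r = 16518; 16518 = 2 * 3 * 2753; sigma = (1 + 2) * (1 + 3) * (1 + 2753) = 3 * 4 * 2754 = 33048; answer 33048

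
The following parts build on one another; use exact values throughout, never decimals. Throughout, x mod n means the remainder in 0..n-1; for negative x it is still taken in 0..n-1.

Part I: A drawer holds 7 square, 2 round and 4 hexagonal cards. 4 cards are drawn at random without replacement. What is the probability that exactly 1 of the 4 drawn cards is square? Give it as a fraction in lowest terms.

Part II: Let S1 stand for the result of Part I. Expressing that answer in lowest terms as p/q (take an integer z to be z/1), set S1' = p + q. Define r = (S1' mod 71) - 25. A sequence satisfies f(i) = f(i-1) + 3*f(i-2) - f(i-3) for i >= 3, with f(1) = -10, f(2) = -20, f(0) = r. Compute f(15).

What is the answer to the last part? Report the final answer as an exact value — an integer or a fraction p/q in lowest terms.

Part I: total draws C(13,4) = 715; favorable C(7,1)*C(6,3) = 140; P = 28/143; answer 28/143
Part II: S1 = 28/143; threaded value p + q = 171; r = 4; f(3) = 1*(-20) + 3*(-10) - 1*(4) = -54; iterating: f(3)=-54, f(4)=-104, f(5)=-246, f(6)=-504, f(7)=-1138, f(8)=-2404, f(9)=-5314, f(10)=-11388, f(11)=-24926, f(12)=-53776, f(13)=-117166, f(14)=-253568, f(15)=-551290; answer -551290

-551290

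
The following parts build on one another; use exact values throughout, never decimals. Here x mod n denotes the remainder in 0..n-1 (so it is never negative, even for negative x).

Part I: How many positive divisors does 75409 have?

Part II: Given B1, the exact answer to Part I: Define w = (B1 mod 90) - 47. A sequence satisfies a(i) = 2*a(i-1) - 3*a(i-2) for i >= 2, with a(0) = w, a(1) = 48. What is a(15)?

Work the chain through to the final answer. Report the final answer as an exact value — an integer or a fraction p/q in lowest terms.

270414

Part I: 75409 = 73 * 1033; number of divisors = (1+1) * (1+1) = 4; answer 4
Part II: B1 = 4; w = -43; a(2) = 2*(48) - 3*(-43) = 225; iterating: a(2)=225, a(3)=306, a(4)=-63, a(5)=-1044, a(6)=-1899, a(7)=-666, a(8)=4365, a(9)=10728, a(10)=8361, a(11)=-15462, a(12)=-56007, a(13)=-65628, a(14)=36765, a(15)=270414; answer 270414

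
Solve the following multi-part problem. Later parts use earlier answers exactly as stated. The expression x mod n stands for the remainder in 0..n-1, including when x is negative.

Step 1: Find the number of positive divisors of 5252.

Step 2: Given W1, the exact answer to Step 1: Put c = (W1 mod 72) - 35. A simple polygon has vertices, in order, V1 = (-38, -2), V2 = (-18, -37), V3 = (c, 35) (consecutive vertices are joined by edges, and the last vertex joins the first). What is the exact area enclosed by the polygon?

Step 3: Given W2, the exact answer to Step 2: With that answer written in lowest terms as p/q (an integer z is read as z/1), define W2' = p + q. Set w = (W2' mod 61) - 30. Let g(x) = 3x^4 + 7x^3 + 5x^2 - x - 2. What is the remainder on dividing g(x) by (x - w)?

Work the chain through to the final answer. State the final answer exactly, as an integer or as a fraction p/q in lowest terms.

Step 1: 5252 = 2^2 * 13 * 101; number of divisors = (2+1) * (1+1) * (1+1) = 12; answer 12
Step 2: W1 = 12; c = -23; cross terms: (-38*-37 - -18*-2)=1370, (-18*35 - -23*-37)=-1481, (-23*-2 - -38*35)=1376; twice the area = |1265| = 1265; area = 1265/2; answer 1265/2
Step 3: W2 = 1265/2; threaded value p + q = 1267; w = 17; remainder = value at the root: 3*(17)^4 + 7*(17)^3 + 5*(17)^2 - 1*(17)^1 - 2 = (250563) + (34391) + (1445) + (-17) + (-2) = 286380; answer 286380

286380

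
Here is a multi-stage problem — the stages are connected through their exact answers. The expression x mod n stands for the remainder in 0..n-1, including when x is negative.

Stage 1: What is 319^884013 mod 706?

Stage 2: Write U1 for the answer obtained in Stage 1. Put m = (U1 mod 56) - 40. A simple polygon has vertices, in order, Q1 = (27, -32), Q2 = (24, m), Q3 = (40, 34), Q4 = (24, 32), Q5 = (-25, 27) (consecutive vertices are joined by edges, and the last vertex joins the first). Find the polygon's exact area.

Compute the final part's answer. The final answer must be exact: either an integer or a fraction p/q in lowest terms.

Stage 1: squarings mod 706: 319^1=319, 319^2=97, 319^4=231, 319^8=411, 319^16=187, 319^32=375, 319^64=131, 319^128=217, 319^256=493, 319^512=185, 319^1024=337, 319^2048=609, 319^4096=231, 319^8192=411, 319^16384=187, 319^32768=375, 319^65536=131, 319^131072=217, 319^262144=493, 319^524288=185; 319^884013 = 319^1 * 319^4 * 319^8 * 319^32 * 319^256 * 319^1024 * 319^2048 * 319^4096 * 319^8192 * 319^16384 * 319^65536 * 319^262144 * 319^524288 = 499 (mod 706); answer 499
Stage 2: U1 = 499; m = 11; cross terms: (27*11 - 24*-32)=1065, (24*34 - 40*11)=376, (40*32 - 24*34)=464, (24*27 - -25*32)=1448, (-25*-32 - 27*27)=71; twice the area = |3424| = 3424; area = 1712; answer 1712

1712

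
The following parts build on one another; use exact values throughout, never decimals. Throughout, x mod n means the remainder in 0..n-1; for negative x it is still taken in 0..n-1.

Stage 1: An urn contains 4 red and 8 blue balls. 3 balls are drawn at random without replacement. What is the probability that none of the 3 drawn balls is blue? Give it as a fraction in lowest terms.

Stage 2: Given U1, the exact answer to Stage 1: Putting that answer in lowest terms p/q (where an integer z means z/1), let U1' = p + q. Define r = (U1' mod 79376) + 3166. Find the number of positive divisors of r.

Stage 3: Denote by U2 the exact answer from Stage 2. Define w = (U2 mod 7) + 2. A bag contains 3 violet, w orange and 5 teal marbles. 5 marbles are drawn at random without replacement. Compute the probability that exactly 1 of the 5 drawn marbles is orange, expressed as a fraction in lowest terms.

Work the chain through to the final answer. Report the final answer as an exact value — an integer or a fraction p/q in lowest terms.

70/429

Stage 1: total draws C(12,3) = 220; favorable C(4,3) = 4; P = 1/55; answer 1/55
Stage 2: U1 = 1/55; threaded value p + q = 56; r = 3222; 3222 = 2 * 3^2 * 179; number of divisors = (1+1) * (2+1) * (1+1) = 12; answer 12
Stage 3: U2 = 12; w = 7; total draws C(15,5) = 3003; favorable C(7,1)*C(8,4) = 490; P = 70/429; answer 70/429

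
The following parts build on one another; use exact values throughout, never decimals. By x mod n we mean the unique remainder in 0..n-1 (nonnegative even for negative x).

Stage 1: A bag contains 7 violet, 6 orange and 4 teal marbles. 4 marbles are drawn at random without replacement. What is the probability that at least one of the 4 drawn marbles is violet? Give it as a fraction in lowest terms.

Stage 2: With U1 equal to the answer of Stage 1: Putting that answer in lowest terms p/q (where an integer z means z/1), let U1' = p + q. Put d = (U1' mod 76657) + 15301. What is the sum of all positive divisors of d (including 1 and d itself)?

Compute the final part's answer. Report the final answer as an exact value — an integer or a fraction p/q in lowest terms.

33264

Stage 1: total draws C(17,4) = 2380; complement C(10,4) = 210; favorable 2380 - 210 = 2170; P = 31/34; answer 31/34
Stage 2: U1 = 31/34; threaded value p + q = 65; d = 15366; 15366 = 2 * 3 * 13 * 197; sigma = (1 + 2) * (1 + 3) * (1 + 13) * (1 + 197) = 3 * 4 * 14 * 198 = 33264; answer 33264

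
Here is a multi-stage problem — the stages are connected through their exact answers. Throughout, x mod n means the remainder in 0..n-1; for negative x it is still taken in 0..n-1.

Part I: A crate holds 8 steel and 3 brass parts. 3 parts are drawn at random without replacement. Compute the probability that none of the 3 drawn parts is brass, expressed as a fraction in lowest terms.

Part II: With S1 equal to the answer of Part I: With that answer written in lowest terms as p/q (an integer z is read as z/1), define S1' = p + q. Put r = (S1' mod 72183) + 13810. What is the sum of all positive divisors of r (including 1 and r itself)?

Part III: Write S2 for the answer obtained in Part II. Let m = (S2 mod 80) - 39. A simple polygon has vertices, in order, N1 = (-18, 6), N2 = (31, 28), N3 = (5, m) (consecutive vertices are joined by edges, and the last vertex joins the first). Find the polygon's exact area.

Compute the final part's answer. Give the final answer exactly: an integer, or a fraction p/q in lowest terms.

Part I: total draws C(11,3) = 165; favorable C(8,3) = 56; P = 56/165; answer 56/165
Part II: S1 = 56/165; threaded value p + q = 221; r = 14031; 14031 = 3^2 * 1559; sigma = (1 + 3 + 9) * (1 + 1559) = 13 * 1560 = 20280; answer 20280
Part III: S2 = 20280; m = 1; cross terms: (-18*28 - 31*6)=-690, (31*1 - 5*28)=-109, (5*6 - -18*1)=48; twice the area = |-751| = 751; area = 751/2; answer 751/2

751/2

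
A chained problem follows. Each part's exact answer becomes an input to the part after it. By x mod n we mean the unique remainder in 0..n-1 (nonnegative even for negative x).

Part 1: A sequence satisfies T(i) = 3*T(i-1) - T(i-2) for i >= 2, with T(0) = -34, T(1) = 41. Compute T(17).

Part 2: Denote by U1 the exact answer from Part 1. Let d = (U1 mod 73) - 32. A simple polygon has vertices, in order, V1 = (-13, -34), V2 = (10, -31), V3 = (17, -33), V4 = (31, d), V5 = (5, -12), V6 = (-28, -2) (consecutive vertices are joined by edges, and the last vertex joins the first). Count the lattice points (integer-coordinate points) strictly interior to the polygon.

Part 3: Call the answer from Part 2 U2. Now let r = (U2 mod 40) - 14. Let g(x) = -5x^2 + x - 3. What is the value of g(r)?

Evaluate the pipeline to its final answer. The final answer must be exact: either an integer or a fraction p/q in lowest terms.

Part 1: T(2) = 3*(41) - 1*(-34) = 157; iterating: T(2)=157, T(3)=430, T(4)=1133, T(5)=2969, T(6)=7774, T(7)=20353, T(8)=53285, T(9)=139502, T(10)=365221, T(11)=956161, T(12)=2503262, T(13)=6553625, T(14)=17157613, T(15)=44919214, T(16)=117600029, T(17)=307880873; answer 307880873
Part 2: U1 = 307880873; d = -17; cross terms: (-13*-31 - 10*-34)=743, (10*-33 - 17*-31)=197, (17*-17 - 31*-33)=734, (31*-12 - 5*-17)=-287, (5*-2 - -28*-12)=-346, (-28*-34 - -13*-2)=926; twice the area = |1967| = 1967; area = 1967/2; boundary points = 1 + 1 + 2 + 1 + 1 + 1 = 7; strictly interior points = area - boundary/2 + 1 = 981; answer 981
Part 3: U2 = 981; r = 7; -5*(7)^2 + 1*(7)^1 - 3 = (-245) + (7) + (-3) = -241; answer -241

-241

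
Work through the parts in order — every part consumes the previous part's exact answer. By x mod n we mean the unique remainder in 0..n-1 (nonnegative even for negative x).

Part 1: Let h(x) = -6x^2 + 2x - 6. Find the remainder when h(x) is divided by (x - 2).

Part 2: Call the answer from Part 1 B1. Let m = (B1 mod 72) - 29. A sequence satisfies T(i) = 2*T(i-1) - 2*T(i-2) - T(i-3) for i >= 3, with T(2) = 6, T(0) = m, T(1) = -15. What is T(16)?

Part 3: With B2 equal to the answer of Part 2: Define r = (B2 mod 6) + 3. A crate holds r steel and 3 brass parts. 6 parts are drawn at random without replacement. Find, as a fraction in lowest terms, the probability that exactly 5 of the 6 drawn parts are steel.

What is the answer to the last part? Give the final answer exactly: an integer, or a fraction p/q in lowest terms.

Part 1: remainder = value at the root: -6*(2)^2 + 2*(2)^1 - 6 = (-24) + (4) + (-6) = -26; answer -26
Part 2: B1 = -26; m = 17; T(3) = 2*(6) - 2*(-15) - 1*(17) = 25; iterating: T(3)=25, T(4)=53, T(5)=50, T(6)=-31, T(7)=-215, T(8)=-418, T(9)=-375, T(10)=301, T(11)=1770, T(12)=3313, T(13)=2785, T(14)=-2826, T(15)=-14535, T(16)=-26203; answer -26203
Part 3: B2 = -26203; r = 8; total draws C(11,6) = 462; favorable C(8,5)*C(3,1) = 168; P = 4/11; answer 4/11

4/11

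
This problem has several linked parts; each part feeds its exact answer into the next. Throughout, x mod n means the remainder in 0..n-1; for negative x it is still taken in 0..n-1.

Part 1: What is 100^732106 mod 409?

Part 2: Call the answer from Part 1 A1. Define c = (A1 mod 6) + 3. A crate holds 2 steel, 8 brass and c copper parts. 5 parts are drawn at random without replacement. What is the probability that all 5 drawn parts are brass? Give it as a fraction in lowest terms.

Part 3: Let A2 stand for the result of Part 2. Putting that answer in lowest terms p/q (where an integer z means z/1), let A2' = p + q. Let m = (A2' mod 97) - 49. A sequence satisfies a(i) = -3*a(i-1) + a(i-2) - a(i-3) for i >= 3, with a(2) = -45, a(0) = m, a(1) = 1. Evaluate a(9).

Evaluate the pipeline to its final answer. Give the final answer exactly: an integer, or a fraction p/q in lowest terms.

162565

Part 1: squarings mod 409: 100^1=100, 100^2=184, 100^4=318, 100^8=101, 100^16=385, 100^32=167, 100^64=77, 100^128=203, 100^256=309, 100^512=184, 100^1024=318, 100^2048=101, 100^4096=385, 100^8192=167, 100^16384=77, 100^32768=203, 100^65536=309, 100^131072=184, 100^262144=318, 100^524288=101; 100^732106 = 100^2 * 100^8 * 100^64 * 100^128 * 100^256 * 100^512 * 100^2048 * 100^8192 * 100^65536 * 100^131072 * 100^524288 = 309 (mod 409); answer 309
Part 2: A1 = 309; c = 6; total draws C(16,5) = 4368; favorable C(8,5) = 56; P = 1/78; answer 1/78
Part 3: A2 = 1/78; threaded value p + q = 79; m = 30; a(3) = -3*(-45) + 1*(1) - 1*(30) = 106; iterating: a(3)=106, a(4)=-364, a(5)=1243, a(6)=-4199, a(7)=14204, a(8)=-48054, a(9)=162565; answer 162565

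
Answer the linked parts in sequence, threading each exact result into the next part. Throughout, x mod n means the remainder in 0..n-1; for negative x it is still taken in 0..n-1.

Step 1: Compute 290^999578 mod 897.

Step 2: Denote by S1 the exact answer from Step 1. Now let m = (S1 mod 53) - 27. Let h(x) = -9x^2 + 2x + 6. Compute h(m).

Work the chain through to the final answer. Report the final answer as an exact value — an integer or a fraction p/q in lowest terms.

-81

Step 1: squarings mod 897: 290^1=290, 290^2=679, 290^4=880, 290^8=289, 290^16=100, 290^32=133, 290^64=646, 290^128=211, 290^256=568, 290^512=601, 290^1024=607, 290^2048=679, 290^4096=880, 290^8192=289, 290^16384=100, 290^32768=133, 290^65536=646, 290^131072=211, 290^262144=568, 290^524288=601; 290^999578 = 290^2 * 290^8 * 290^16 * 290^128 * 290^16384 * 290^65536 * 290^131072 * 290^262144 * 290^524288 = 289 (mod 897); answer 289
Step 2: S1 = 289; m = -3; -9*(-3)^2 + 2*(-3)^1 + 6 = (-81) + (-6) + (6) = -81; answer -81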